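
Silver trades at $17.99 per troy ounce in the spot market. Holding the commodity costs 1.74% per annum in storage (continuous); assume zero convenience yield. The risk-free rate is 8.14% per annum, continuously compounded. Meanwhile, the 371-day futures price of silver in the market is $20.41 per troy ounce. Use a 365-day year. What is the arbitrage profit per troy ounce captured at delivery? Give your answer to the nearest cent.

Fair futures: F* = S·e^(carry·T), with carry = (r + u) = 0.0814 + 0.0174 = 0.0988
F* = 17.99 · e^(0.0988 × 371/365) = 17.99 · e^0.100424 = 17.99 × 1.105640 = $19.8905
Market $20.41 > fair $19.8905: forward overpriced → cash-and-carry (buy spot, short the forward).
At maturity, profit = |F_mkt − F*| = |20.41 − 19.8905| = $0.52 per troy ounce

$0.52 per troy ounce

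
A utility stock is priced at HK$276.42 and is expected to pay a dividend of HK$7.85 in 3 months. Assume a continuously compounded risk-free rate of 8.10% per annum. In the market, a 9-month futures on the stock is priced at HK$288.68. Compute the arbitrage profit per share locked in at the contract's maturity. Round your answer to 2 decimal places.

HK$3.12 per share

PV(dividends) I = 7.85·e^(−0.0810·3/12) = 7.6926
Fair futures F* = (S − I)·e^(rT) = (276.42 − 7.6926)·e^0.060750 = 268.7274 × 1.062633 = 285.5586
Market HK$288.68 > fair 285.5586: forward overpriced → cash-and-carry (borrow at r, buy the stock and collect the dividends, short the forward).
Profit at T = |F_mkt − F*| = |288.68 − 285.5586| = HK$3.12 per share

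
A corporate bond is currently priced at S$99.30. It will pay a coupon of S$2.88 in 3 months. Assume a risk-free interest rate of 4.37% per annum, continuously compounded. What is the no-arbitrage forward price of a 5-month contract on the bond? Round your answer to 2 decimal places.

PV(coupons) I = 2.88·e^(−0.0437·3/12)
I = 2.8487
F = (S − I)·e^(rT) = (99.30 − 2.8487) · e^(0.0437·5/12)
= 96.4513 · e^0.018208 = 96.4513 × 1.018375 = S$98.22

S$98.22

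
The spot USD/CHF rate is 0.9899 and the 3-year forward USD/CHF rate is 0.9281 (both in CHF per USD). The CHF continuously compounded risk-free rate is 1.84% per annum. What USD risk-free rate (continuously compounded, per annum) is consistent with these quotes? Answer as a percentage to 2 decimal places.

F = S·e^((r_CHF − r_USD)T) ⇒ r_USD = r_CHF − ln(F/S)/T
ln(0.9281/0.9899) = -0.064464; /(3) = -0.021488
r_USD = 0.0184 + 0.021488 = 0.039888
r_USD = 3.99%

3.99%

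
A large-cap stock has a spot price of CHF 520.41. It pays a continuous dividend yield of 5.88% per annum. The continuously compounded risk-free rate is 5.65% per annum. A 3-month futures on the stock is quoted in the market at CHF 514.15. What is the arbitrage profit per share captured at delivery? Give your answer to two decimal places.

CHF 5.96 per share

Fair futures: F* = S·e^(carry·T), with carry = (r − q) = 0.0565 − 0.0588 = -0.0023
F* = 520.41 · e^(-0.0023 × 3/12) = 520.41 · e^-0.000575 = 520.41 × 0.999425 = CHF 520.1108
Market CHF 514.15 < fair CHF 520.1108: forward underpriced → reverse cash-and-carry (short spot, go long the forward).
At maturity, profit = |F_mkt − F*| = |514.15 − 520.1108| = CHF 5.96 per share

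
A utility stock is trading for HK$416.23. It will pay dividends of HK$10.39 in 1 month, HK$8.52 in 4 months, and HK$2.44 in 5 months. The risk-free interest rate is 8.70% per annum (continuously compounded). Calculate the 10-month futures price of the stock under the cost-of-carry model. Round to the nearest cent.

HK$425.01

PV(dividends) I = 10.39·e^(−0.0870·1/12) + 8.52·e^(−0.0870·4/12) + 2.44·e^(−0.0870·5/12)
I = 10.3149 + 8.2765 + 2.3531 = 20.9445
F = (S − I)·e^(rT) = (416.23 − 20.9445) · e^(0.0870·10/12)
= 395.2855 · e^0.072500 = 395.2855 × 1.075193 = HK$425.01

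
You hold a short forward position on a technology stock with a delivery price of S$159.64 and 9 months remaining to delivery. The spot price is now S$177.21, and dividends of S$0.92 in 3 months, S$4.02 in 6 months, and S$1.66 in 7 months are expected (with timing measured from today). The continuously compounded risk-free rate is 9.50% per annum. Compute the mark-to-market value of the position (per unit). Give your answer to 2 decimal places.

-S$22.25

PV(remaining dividends) I = 0.92·e^(−0.0950·3/12) + 4.02·e^(−0.0950·6/12) + 1.66·e^(−0.0950·7/12) = 6.3024
Current forward F = (S − I)·e^(rT) = (177.21 − 6.3024)·e^(0.0950·9/12) = 170.9076 × 1.073850 = 183.5291
Value (long) = (F − K)·e^(−rT) = (183.5291 − 159.64) × 0.931229 = 22.2462
Short position value = −(long value) = -S$22.25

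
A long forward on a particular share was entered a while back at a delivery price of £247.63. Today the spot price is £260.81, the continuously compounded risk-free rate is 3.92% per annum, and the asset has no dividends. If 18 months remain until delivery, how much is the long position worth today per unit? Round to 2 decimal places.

Current fair forward for the remaining 18 months: F = S·e^(r·T), r = 0.0392
F = 260.81 · e^(0.0392 × 18/12) = 260.81 × 1.060563 = 276.6054
Value of long forward = (F − K)·e^(−rT) = (276.6054 − 247.63) · e^(−0.0392·18/12)
= 28.9754 × 0.942895 = 27.32

£27.32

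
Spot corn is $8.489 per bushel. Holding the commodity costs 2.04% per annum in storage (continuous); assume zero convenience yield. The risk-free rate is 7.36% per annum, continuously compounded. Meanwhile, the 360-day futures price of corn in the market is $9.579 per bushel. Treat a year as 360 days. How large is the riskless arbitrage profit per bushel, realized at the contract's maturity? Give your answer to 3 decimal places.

$0.253 per bushel

Fair futures: F* = S·e^(carry·T), with carry = (r + u) = 0.0736 + 0.0204 = 0.0940
F* = 8.489 · e^(0.0940 × 360/360) = 8.489 · e^0.094000 = 8.489 × 1.098560 = $9.3257
Market $9.579 > fair $9.3257: forward overpriced → cash-and-carry (buy spot, short the forward).
At maturity, profit = |F_mkt − F*| = |9.579 − 9.3257| = $0.253 per bushel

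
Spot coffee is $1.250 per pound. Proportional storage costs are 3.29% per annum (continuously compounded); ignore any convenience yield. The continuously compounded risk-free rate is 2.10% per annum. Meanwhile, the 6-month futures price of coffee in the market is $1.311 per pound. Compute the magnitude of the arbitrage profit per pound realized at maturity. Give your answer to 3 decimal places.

$0.027 per pound

Fair futures: F* = S·e^(carry·T), with carry = (r + u) = 0.0210 + 0.0329 = 0.0539
F* = 1.250 · e^(0.0539 × 6/12) = 1.250 · e^0.026950 = 1.250 × 1.027316 = $1.2841
Market $1.311 > fair $1.2841: forward overpriced → cash-and-carry (buy spot, short the forward).
At maturity, profit = |F_mkt − F*| = |1.311 − 1.2841| = $0.027 per pound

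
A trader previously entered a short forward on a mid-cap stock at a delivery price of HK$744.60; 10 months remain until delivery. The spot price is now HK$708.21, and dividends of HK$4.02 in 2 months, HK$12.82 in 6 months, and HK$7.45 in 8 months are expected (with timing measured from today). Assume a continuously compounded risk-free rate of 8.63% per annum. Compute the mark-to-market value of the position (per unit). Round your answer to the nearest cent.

PV(remaining dividends) I = 4.02·e^(−0.0863·2/12) + 12.82·e^(−0.0863·6/12) + 7.45·e^(−0.0863·8/12) = 23.2746
Current forward F = (S − I)·e^(rT) = (708.21 − 23.2746)·e^(0.0863·10/12) = 684.9354 × 1.074566 = 736.0083
Value (long) = (F − K)·e^(−rT) = (736.0083 − 744.60) × 0.930608 = -7.9955
Short position value = −(long value) = HK$8.00

HK$8.00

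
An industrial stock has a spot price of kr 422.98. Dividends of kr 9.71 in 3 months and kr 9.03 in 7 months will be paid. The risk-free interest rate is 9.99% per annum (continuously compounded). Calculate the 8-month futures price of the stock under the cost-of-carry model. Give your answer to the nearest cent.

PV(dividends) I = 9.71·e^(−0.0999·3/12) + 9.03·e^(−0.0999·7/12)
I = 9.4705 + 8.5188 = 17.9893
F = (S − I)·e^(rT) = (422.98 − 17.9893) · e^(0.0999·8/12)
= 404.9907 · e^0.066600 = 404.9907 × 1.068868 = kr 432.88

kr 432.88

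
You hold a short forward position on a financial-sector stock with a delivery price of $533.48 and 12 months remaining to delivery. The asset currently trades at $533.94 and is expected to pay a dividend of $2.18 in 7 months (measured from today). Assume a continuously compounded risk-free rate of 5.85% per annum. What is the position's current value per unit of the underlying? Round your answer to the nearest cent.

PV(remaining dividends) I = 2.18·e^(−0.0585·7/12) = 2.1069
Current forward F = (S − I)·e^(rT) = (533.94 − 2.1069)·e^(0.0585·12/12) = 531.8331 × 1.060245 = 563.8734
Value (long) = (F − K)·e^(−rT) = (563.8734 − 533.48) × 0.943178 = 28.6664
Short position value = −(long value) = -$28.67

-$28.67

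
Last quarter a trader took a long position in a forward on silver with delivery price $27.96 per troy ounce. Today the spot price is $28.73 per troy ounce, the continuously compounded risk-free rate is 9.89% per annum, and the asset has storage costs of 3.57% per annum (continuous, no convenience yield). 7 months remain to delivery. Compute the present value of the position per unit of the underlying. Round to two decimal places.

$2.94 per troy ounce

Current fair forward for the remaining 7 months: F = S·e^((r + u)·T), (r + u) = 0.0989 + 0.0357 = 0.1346
F = 28.73 · e^(0.1346 × 7/12) = 28.73 × 1.081681 = 31.0767
Value of long forward = (F − K)·e^(−rT) = (31.0767 − 27.96) · e^(−0.0989·7/12)
= 3.1167 × 0.943941 = 2.94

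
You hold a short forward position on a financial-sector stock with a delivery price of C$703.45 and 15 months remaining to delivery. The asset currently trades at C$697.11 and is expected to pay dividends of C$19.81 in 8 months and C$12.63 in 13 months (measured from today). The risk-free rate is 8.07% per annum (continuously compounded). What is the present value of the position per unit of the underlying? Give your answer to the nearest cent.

PV(remaining dividends) I = 19.81·e^(−0.0807·8/12) + 12.63·e^(−0.0807·13/12) = 30.3451
Current forward F = (S − I)·e^(rT) = (697.11 − 30.3451)·e^(0.0807·15/12) = 666.7649 × 1.106138 = 737.5340
Value (long) = (F − K)·e^(−rT) = (737.5340 − 703.45) × 0.904046 = 30.8135
Short position value = −(long value) = -C$30.81

-C$30.81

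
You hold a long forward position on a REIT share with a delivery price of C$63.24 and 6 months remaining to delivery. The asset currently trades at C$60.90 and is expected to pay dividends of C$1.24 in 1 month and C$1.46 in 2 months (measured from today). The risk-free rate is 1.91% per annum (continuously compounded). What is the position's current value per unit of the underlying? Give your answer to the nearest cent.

PV(remaining dividends) I = 1.24·e^(−0.0191·1/12) + 1.46·e^(−0.0191·2/12) = 2.6934
Current forward F = (S − I)·e^(rT) = (60.90 − 2.6934)·e^(0.0191·6/12) = 58.2066 × 1.009596 = 58.7652
Value (long) = (F − K)·e^(−rT) = (58.7652 − 63.24) × 0.990495 = -4.4323
Value = -C$4.43

-C$4.43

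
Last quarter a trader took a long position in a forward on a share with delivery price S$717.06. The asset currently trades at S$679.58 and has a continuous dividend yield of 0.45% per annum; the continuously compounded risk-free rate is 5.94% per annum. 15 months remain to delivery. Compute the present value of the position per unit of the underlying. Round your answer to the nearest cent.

Current fair forward for the remaining 15 months: F = S·e^((r − q)·T), (r − q) = 0.0594 − 0.0045 = 0.0549
F = 679.58 · e^(0.0549 × 15/12) = 679.58 × 1.071034 = 727.8533
Value of long forward = (F − K)·e^(−rT) = (727.8533 − 717.06) · e^(−0.0594·15/12)
= 10.7933 × 0.928440 = 10.02

S$10.02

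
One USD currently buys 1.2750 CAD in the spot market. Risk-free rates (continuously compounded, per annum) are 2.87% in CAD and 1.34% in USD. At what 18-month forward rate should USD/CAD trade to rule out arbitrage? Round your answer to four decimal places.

1.3046

F = S·e^((r_CAD − r_USD)T) = 1.2750 · e^((0.0287 − 0.0134) × 18/12)
= 1.2750 · e^0.022950 = 1.2750 × 1.023215
F = 1.3046 CAD per USD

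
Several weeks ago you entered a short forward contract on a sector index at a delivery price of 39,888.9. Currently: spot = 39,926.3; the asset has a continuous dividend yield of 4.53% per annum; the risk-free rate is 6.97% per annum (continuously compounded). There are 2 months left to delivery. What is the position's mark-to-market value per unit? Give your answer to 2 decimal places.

-197.79

Current fair forward for the remaining 2 months: F = S·e^((r − q)·T), (r − q) = 0.0697 − 0.0453 = 0.0244
F = 39926.3 · e^(0.0244 × 2/12) = 39926.3 × 1.00407495 = 40088.9977
Value of long forward = (F − K)·e^(−rT) = (40088.9977 − 39888.9) · e^(−0.0697·2/12)
= 200.0977 × 0.98845055 = 197.79
Short position value = −(long value) = -197.79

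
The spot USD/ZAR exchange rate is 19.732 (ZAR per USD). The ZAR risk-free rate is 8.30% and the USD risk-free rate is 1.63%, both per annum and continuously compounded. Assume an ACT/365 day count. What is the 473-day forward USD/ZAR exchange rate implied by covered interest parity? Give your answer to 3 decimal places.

21.513

F = S·e^((r_ZAR − r_USD)T) = 19.732 · e^((0.0830 − 0.0163) × 473/365)
= 19.732 · e^0.086436 = 19.732 × 1.090282
F = 21.513 ZAR per USD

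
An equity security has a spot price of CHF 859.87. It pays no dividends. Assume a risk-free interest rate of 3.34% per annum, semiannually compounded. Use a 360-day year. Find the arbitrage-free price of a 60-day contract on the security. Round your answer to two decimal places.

CHF 864.63

F = S · (1+r/2)^(2T)
= 859.87 × 1.005536
F = CHF 864.63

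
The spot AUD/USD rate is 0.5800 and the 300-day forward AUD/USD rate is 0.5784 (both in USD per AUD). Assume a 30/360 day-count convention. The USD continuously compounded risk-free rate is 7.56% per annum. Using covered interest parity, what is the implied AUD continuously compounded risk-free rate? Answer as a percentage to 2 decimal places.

7.89%

F = S·e^((r_USD − r_AUD)T) ⇒ r_AUD = r_USD − ln(F/S)/T
ln(0.5784/0.5800) = -0.002762; /(300/360) = -0.003314
r_AUD = 0.0756 + 0.003314 = 0.078914
r_AUD = 7.89%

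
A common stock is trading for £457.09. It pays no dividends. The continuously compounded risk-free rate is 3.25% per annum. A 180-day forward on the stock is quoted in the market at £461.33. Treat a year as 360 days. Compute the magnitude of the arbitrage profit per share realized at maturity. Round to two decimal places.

Fair forward: F* = S·e^(carry·T), with carry = r = 0.0325
F* = 457.09 · e^(0.0325 × 180/360) = 457.09 · e^0.016250 = 457.09 × 1.016383 = £464.5785
Market £461.33 < fair £464.5785: forward underpriced → reverse cash-and-carry (short spot, go long the forward).
At maturity, profit = |F_mkt − F*| = |461.33 − 464.5785| = £3.25 per share

£3.25 per share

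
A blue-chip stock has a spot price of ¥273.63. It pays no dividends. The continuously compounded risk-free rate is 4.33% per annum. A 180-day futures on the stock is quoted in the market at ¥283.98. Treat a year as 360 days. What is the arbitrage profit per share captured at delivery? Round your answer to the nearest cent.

¥4.36 per share

Fair futures: F* = S·e^(carry·T), with carry = r = 0.0433
F* = 273.63 · e^(0.0433 × 180/360) = 273.63 · e^0.021650 = 273.63 × 1.021886 = ¥279.6187
Market ¥283.98 > fair ¥279.6187: forward overpriced → cash-and-carry (buy spot, short the forward).
At maturity, profit = |F_mkt − F*| = |283.98 − 279.6187| = ¥4.36 per share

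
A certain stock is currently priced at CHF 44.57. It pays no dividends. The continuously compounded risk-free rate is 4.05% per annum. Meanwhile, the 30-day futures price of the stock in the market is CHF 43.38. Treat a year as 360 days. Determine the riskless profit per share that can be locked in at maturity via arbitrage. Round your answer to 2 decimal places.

CHF 1.34 per share

Fair futures: F* = S·e^(carry·T), with carry = r = 0.0405
F* = 44.57 · e^(0.0405 × 30/360) = 44.57 · e^0.003375 = 44.57 × 1.003381 = CHF 44.7207
Market CHF 43.38 < fair CHF 44.7207: forward underpriced → reverse cash-and-carry (short spot, go long the forward).
At maturity, profit = |F_mkt − F*| = |43.38 − 44.7207| = CHF 1.34 per share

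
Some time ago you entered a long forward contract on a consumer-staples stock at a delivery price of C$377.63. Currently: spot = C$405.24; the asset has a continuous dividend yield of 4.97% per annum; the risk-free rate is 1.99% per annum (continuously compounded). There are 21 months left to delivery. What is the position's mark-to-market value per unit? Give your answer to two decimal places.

Current fair forward for the remaining 21 months: F = S·e^((r − q)·T), (r − q) = 0.0199 − 0.0497 = -0.0298
F = 405.24 · e^(-0.0298 × 21/12) = 405.24 × 0.949186 = 384.6481
Value of long forward = (F − K)·e^(−rT) = (384.6481 − 377.63) · e^(−0.0199·21/12)
= 7.0181 × 0.965774 = 6.78

C$6.78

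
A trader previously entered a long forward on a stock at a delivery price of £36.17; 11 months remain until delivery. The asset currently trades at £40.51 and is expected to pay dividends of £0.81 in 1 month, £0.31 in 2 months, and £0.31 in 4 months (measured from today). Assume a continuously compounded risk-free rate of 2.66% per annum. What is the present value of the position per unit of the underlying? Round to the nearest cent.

£3.79

PV(remaining dividends) I = 0.81·e^(−0.0266·1/12) + 0.31·e^(−0.0266·2/12) + 0.31·e^(−0.0266·4/12) = 1.4241
Current forward F = (S − I)·e^(rT) = (40.51 − 1.4241)·e^(0.0266·11/12) = 39.0859 × 1.024683 = 40.0507
Value (long) = (F − K)·e^(−rT) = (40.0507 − 36.17) × 0.975912 = 3.7872
Value = £3.79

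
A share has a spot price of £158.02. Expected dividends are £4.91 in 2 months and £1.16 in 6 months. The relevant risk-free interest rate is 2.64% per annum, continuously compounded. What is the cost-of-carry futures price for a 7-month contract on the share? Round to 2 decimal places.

PV(dividends) I = 4.91·e^(−0.0264·2/12) + 1.16·e^(−0.0264·6/12)
I = 4.8884 + 1.1448 = 6.0332
F = (S − I)·e^(rT) = (158.02 − 6.0332) · e^(0.0264·7/12)
= 151.9868 · e^0.015400 = 151.9868 × 1.015519 = £154.35

£154.35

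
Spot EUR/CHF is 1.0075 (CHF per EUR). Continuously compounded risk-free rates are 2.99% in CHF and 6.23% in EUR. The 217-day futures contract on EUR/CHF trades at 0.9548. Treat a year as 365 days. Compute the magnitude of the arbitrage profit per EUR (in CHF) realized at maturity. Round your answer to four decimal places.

0.0335 per EUR (in CHF)

Fair futures: F* = S·e^(carry·T), with carry = (r_CHF − r_EUR) = 0.0299 − 0.0623 = -0.0324
F* = 1.0075 · e^(-0.0324 × 217/365) = 1.0075 · e^-0.019262 = 1.0075 × 0.980922 = 0.9883
Market 0.9548 < fair 0.9883: forward underpriced → reverse cash-and-carry (short spot, go long the forward).
At maturity, profit = |F_mkt − F*| = |0.9548 − 0.9883| = 0.0335 per EUR (in CHF)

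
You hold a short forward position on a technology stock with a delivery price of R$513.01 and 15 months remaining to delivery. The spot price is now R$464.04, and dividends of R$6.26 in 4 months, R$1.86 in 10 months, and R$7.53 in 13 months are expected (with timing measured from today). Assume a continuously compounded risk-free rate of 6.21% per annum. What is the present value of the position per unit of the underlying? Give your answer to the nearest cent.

R$25.59

PV(remaining dividends) I = 6.26·e^(−0.0621·4/12) + 1.86·e^(−0.0621·10/12) + 7.53·e^(−0.0621·13/12) = 14.9380
Current forward F = (S − I)·e^(rT) = (464.04 − 14.9380)·e^(0.0621·15/12) = 449.1020 × 1.080717 = 485.3522
Value (long) = (F − K)·e^(−rT) = (485.3522 − 513.01) × 0.925311 = -25.5921
Short position value = −(long value) = R$25.59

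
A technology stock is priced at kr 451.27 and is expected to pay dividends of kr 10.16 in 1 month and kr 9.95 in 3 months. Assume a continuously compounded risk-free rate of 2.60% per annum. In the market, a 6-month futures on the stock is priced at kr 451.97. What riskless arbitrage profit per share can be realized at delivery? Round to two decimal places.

kr 15.08 per share

PV(dividends) I = 10.16·e^(−0.0260·1/12) + 9.95·e^(−0.0260·3/12) = 20.0235
Fair futures F* = (S − I)·e^(rT) = (451.27 − 20.0235)·e^0.013000 = 431.2465 × 1.013085 = 436.8894
Market kr 451.97 > fair 436.8894: forward overpriced → cash-and-carry (borrow at r, buy the stock and collect the dividends, short the forward).
Profit at T = |F_mkt − F*| = |451.97 − 436.8894| = kr 15.08 per share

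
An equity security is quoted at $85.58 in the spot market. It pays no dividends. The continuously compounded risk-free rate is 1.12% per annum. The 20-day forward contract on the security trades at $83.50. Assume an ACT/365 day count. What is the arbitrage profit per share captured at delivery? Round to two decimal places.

$2.13 per share

Fair forward: F* = S·e^(carry·T), with carry = r = 0.0112
F* = 85.58 · e^(0.0112 × 20/365) = 85.58 · e^0.000614 = 85.58 × 1.000614 = $85.6325
Market $83.50 < fair $85.6325: forward underpriced → reverse cash-and-carry (short spot, go long the forward).
At maturity, profit = |F_mkt − F*| = |83.50 − 85.6325| = $2.13 per share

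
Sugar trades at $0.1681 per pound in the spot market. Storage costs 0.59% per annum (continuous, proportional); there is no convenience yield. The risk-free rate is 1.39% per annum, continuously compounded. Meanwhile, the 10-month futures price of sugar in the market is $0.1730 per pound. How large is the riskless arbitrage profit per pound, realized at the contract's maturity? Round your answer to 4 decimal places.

Fair futures: F* = S·e^(carry·T), with carry = (r + u) = 0.0139 + 0.0059 = 0.0198
F* = 0.1681 · e^(0.0198 × 10/12) = 0.1681 · e^0.016500 = 0.1681 × 1.016637 = $0.1709
Market $0.1730 > fair $0.1709: forward overpriced → cash-and-carry (buy spot, short the forward).
At maturity, profit = |F_mkt − F*| = |0.1730 − 0.1709| = $0.0021 per pound

$0.0021 per pound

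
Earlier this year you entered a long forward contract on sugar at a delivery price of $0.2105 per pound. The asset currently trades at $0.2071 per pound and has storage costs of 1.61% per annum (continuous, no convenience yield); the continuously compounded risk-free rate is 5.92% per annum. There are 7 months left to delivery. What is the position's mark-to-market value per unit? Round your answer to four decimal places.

$0.0057 per pound

Current fair forward for the remaining 7 months: F = S·e^((r + u)·T), (r + u) = 0.0592 + 0.0161 = 0.0753
F = 0.2071 · e^(0.0753 × 7/12) = 0.2071 × 1.044904 = 0.2164
Value of long forward = (F − K)·e^(−rT) = (0.2164 − 0.2105) · e^(−0.0592·7/12)
= 0.0059 × 0.966056 = 0.0057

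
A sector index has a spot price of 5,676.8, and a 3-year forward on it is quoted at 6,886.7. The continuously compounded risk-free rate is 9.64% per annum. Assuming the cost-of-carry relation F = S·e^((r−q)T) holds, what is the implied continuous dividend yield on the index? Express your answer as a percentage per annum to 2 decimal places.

From F = S·e^((r−q)T): (r − q) = ln(F/S)/T
ln(6886.7/5676.8) = ln(1.213131) = 0.193205
(r − q) = 0.193205 / (3) = 0.064402
q = r − ln(F/S)/T = 0.0964 − 0.064402 = 0.031998
q = 3.20%

3.20%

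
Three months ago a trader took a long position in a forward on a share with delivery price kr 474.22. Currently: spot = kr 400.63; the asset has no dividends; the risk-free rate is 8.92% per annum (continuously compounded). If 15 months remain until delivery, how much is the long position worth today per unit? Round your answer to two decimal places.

Current fair forward for the remaining 15 months: F = S·e^(r·T), r = 0.0892
F = 400.63 · e^(0.0892 × 15/12) = 400.63 × 1.117954 = 447.8859
Value of long forward = (F − K)·e^(−rT) = (447.8859 − 474.22) · e^(−0.0892·15/12)
= -26.3341 × 0.894491 = -23.56

-kr 23.56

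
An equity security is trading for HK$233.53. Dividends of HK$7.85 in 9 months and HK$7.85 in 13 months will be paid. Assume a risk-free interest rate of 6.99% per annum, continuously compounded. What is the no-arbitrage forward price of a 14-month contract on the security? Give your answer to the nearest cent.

HK$237.39

PV(dividends) I = 7.85·e^(−0.0699·9/12) + 7.85·e^(−0.0699·13/12)
I = 7.4491 + 7.2775 = 14.7266
F = (S − I)·e^(rT) = (233.53 − 14.7266) · e^(0.0699·14/12)
= 218.8034 · e^0.081550 = 218.8034 × 1.084967 = HK$237.39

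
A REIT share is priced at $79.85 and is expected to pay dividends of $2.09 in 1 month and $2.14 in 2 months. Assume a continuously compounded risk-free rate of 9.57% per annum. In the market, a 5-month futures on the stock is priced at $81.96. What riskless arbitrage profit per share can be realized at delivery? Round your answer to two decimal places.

$3.21 per share

PV(dividends) I = 2.09·e^(−0.0957·1/12) + 2.14·e^(−0.0957·2/12) = 4.1795
Fair futures F* = (S − I)·e^(rT) = (79.85 − 4.1795)·e^0.039875 = 75.6705 × 1.040681 = 78.7489
Market $81.96 > fair 78.7489: forward overpriced → cash-and-carry (borrow at r, buy the stock and collect the dividends, short the forward).
Profit at T = |F_mkt − F*| = |81.96 − 78.7489| = $3.21 per share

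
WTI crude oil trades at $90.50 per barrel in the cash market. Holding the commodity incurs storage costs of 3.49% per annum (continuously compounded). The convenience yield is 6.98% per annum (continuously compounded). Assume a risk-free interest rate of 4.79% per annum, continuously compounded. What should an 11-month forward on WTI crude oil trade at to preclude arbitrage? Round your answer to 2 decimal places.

$91.58 per barrel

Net carry = r + u − y = 0.0479 + 0.0349 − 0.0698 = 0.0130
F = S·e^((r+u−y)T) = 90.50 · e^(0.0130 × 11/12) = 90.50 · e^0.011917
= 90.50 × 1.011988 = $91.58 per barrel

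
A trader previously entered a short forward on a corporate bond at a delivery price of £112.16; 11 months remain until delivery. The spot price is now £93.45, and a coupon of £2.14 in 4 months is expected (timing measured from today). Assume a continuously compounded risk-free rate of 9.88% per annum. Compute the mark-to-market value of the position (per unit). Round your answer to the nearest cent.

PV(remaining coupons) I = 2.14·e^(−0.0988·4/12) = 2.0707
Current forward F = (S − I)·e^(rT) = (93.45 − 2.0707)·e^(0.0988·11/12) = 91.3793 × 1.094794 = 100.0415
Value (long) = (F − K)·e^(−rT) = (100.0415 − 112.16) × 0.913413 = -11.0692
Short position value = −(long value) = £11.07

£11.07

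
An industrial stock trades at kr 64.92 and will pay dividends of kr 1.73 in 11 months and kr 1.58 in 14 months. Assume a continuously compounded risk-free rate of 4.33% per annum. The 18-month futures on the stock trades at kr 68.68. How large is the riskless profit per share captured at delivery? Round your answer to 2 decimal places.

kr 2.78 per share

PV(dividends) I = 1.73·e^(−0.0433·11/12) + 1.58·e^(−0.0433·14/12) = 3.1648
Fair futures F* = (S − I)·e^(rT) = (64.92 − 3.1648)·e^0.064950 = 61.7552 × 1.067106 = 65.8993
Market kr 68.68 > fair 65.8993: forward overpriced → cash-and-carry (borrow at r, buy the stock and collect the dividends, short the forward).
Profit at T = |F_mkt − F*| = |68.68 − 65.8993| = kr 2.78 per share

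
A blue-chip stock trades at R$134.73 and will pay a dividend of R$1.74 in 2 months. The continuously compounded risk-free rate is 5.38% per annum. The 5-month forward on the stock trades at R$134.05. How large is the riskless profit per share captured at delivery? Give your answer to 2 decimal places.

R$1.97 per share

PV(dividends) I = 1.74·e^(−0.0538·2/12) = 1.7245
Fair forward F* = (S − I)·e^(rT) = (134.73 − 1.7245)·e^0.022417 = 133.0055 × 1.022670 = 136.0207
Market R$134.05 < fair 136.0207: forward underpriced → reverse cash-and-carry (short the stock, invest proceeds at r, pay the dividends, go long the forward).
Profit at T = |F_mkt − F*| = |134.05 − 136.0207| = R$1.97 per share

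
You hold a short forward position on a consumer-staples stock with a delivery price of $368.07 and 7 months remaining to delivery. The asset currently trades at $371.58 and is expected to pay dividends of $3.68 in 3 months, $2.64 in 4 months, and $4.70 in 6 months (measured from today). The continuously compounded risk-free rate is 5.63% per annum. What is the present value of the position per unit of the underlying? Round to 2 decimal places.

PV(remaining dividends) I = 3.68·e^(−0.0563·3/12) + 2.64·e^(−0.0563·4/12) + 4.70·e^(−0.0563·6/12) = 10.7890
Current forward F = (S − I)·e^(rT) = (371.58 − 10.7890)·e^(0.0563·7/12) = 360.7910 × 1.033387 = 372.8367
Value (long) = (F − K)·e^(−rT) = (372.8367 − 368.07) × 0.967692 = 4.6127
Short position value = −(long value) = -$4.61

-$4.61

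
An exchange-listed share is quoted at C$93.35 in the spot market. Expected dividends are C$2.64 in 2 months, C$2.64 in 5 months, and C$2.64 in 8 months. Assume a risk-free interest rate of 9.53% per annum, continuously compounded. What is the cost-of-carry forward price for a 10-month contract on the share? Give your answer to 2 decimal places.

PV(dividends) I = 2.64·e^(−0.0953·2/12) + 2.64·e^(−0.0953·5/12) + 2.64·e^(−0.0953·8/12)
I = 2.5984 + 2.5372 + 2.4775 = 7.6131
F = (S − I)·e^(rT) = (93.35 − 7.6131) · e^(0.0953·10/12)
= 85.7369 · e^0.079417 = 85.7369 × 1.082656 = C$92.82

C$92.82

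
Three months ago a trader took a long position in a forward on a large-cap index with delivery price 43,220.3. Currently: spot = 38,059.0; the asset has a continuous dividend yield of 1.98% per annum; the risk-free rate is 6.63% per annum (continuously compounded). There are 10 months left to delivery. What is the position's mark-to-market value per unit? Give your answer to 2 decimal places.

-3460.97

Current fair forward for the remaining 10 months: F = S·e^((r − q)·T), (r − q) = 0.0663 − 0.0198 = 0.0465
F = 38059.0 · e^(0.0465 × 10/12) = 38059.0 × 1.03951057 = 39562.7328
Value of long forward = (F − K)·e^(−rT) = (39562.7328 − 43220.3) · e^(−0.0663·10/12)
= -3657.5672 × 0.94624856 = -3460.97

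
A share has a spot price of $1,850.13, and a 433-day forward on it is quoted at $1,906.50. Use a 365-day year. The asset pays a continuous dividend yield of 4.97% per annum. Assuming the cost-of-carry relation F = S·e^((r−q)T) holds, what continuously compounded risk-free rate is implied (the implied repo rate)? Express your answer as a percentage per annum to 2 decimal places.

7.50%

From F = S·e^((r−q)T): (r − q) = ln(F/S)/T
ln(1906.50/1850.13) = ln(1.030468) = 0.030013
(r − q) = 0.030013 / (433/365) = 0.025300
r = ln(F/S)/T + q = 0.025300 + 0.0497 = 0.075000
r = 7.50%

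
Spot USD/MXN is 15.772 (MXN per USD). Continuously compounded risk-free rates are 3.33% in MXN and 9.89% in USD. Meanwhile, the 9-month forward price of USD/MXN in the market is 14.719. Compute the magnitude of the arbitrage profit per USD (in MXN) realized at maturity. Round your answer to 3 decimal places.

0.296 per USD (in MXN)

Fair forward: F* = S·e^(carry·T), with carry = (r_MXN − r_USD) = 0.0333 − 0.0989 = -0.0656
F* = 15.772 · e^(-0.0656 × 9/12) = 15.772 · e^-0.049200 = 15.772 × 0.951991 = 15.0148
Market 14.719 < fair 15.0148: forward underpriced → reverse cash-and-carry (short spot, go long the forward).
At maturity, profit = |F_mkt − F*| = |14.719 − 15.0148| = 0.296 per USD (in MXN)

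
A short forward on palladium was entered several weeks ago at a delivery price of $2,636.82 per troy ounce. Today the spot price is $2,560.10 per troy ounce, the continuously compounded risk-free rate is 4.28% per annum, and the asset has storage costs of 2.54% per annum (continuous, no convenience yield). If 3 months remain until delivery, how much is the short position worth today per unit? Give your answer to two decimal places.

$32.35 per troy ounce

Current fair forward for the remaining 3 months: F = S·e^((r + u)·T), (r + u) = 0.0428 + 0.0254 = 0.0682
F = 2560.10 · e^(0.0682 × 3/12) = 2560.10 × 1.01719618 = 2604.1239
Value of long forward = (F − K)·e^(−rT) = (2604.1239 − 2636.82) · e^(−0.0428·3/12)
= -32.6961 × 0.98935704 = -32.35
Short position value = −(long value) = $32.35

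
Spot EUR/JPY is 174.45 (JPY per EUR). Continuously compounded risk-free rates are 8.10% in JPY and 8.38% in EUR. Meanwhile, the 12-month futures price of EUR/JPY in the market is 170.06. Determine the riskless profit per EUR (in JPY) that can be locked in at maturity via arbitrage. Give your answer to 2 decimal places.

3.90 per EUR (in JPY)

Fair futures: F* = S·e^(carry·T), with carry = (r_JPY − r_EUR) = 0.0810 − 0.0838 = -0.0028
F* = 174.45 · e^(-0.0028 × 12/12) = 174.45 · e^-0.002800 = 174.45 × 0.997204 = 173.9622
Market 170.06 < fair 173.9622: forward underpriced → reverse cash-and-carry (short spot, go long the forward).
At maturity, profit = |F_mkt − F*| = |170.06 − 173.9622| = 3.90 per EUR (in JPY)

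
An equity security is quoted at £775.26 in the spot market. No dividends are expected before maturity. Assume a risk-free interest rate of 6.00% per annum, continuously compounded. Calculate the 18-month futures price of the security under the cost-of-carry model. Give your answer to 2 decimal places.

£848.27

F = S·e^(rT) = 775.26 · e^(0.0600 × 18/12)
= 775.26 · e^0.090000 = 775.26 × 1.094174
F = £848.27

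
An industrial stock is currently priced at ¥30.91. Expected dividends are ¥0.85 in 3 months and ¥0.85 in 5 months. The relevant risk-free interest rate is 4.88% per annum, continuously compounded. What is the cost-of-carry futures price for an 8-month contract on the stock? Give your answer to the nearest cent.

PV(dividends) I = 0.85·e^(−0.0488·3/12) + 0.85·e^(−0.0488·5/12)
I = 0.8397 + 0.8329 = 1.6726
F = (S − I)·e^(rT) = (30.91 − 1.6726) · e^(0.0488·8/12)
= 29.2374 · e^0.032533 = 29.2374 × 1.033068 = ¥30.20

¥30.20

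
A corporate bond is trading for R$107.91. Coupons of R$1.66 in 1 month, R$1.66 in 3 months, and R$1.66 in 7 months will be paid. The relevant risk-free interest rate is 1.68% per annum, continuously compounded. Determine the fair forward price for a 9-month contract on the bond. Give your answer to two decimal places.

PV(coupons) I = 1.66·e^(−0.0168·1/12) + 1.66·e^(−0.0168·3/12) + 1.66·e^(−0.0168·7/12)
I = 1.6577 + 1.6530 + 1.6438 = 4.9545
F = (S − I)·e^(rT) = (107.91 − 4.9545) · e^(0.0168·9/12)
= 102.9555 · e^0.012600 = 102.9555 × 1.012680 = R$104.26

R$104.26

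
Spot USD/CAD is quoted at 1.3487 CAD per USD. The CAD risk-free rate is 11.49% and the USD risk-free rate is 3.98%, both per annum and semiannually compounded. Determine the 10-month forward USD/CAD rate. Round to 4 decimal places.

1.4325

By covered interest parity, F = S · (1+r_CAD/2)^(2T) / (1+r_USD/2)^(2T)
= 1.3487 × 1.097572 / 1.033386 = 1.3487 × 1.062112
F = 1.4325 CAD per USD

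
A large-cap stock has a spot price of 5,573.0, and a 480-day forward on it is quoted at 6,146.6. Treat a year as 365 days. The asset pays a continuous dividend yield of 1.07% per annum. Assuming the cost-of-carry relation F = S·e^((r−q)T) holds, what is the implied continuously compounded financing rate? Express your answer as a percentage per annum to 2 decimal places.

8.52%

From F = S·e^((r−q)T): (r − q) = ln(F/S)/T
ln(6146.6/5573.0) = ln(1.102925) = 0.097966
(r − q) = 0.097966 / (480/365) = 0.074495
r = ln(F/S)/T + q = 0.074495 + 0.0107 = 0.085195
r = 8.52%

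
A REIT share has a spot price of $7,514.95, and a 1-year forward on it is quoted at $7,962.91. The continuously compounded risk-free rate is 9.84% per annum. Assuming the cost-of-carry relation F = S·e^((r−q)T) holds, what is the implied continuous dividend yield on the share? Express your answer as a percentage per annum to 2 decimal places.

From F = S·e^((r−q)T): (r − q) = ln(F/S)/T
ln(7962.91/7514.95) = ln(1.059609) = 0.057900
(r − q) = 0.057900 / (1) = 0.057900
q = r − ln(F/S)/T = 0.0984 − 0.057900 = 0.040500
q = 4.05%

4.05%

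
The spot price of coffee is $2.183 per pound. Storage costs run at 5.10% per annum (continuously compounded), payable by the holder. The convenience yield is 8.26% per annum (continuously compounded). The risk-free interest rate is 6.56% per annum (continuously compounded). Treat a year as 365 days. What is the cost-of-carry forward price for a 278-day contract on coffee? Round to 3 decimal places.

Net carry = r + u − y = 0.0656 + 0.0510 − 0.0826 = 0.0340
F = S·e^((r+u−y)T) = 2.183 · e^(0.0340 × 278/365) = 2.183 · e^0.025896
= 2.183 × 1.026234 = $2.240 per pound

$2.240 per pound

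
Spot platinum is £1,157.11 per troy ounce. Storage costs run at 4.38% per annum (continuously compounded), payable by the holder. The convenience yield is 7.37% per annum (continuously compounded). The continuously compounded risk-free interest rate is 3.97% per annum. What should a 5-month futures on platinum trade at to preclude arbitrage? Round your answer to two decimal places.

Net carry = r + u − y = 0.0397 + 0.0438 − 0.0737 = 0.0098
F = S·e^((r+u−y)T) = 1157.11 · e^(0.0098 × 5/12) = 1157.11 · e^0.00408333
= 1157.11 × 1.00409168 = £1,161.84 per troy ounce

£1,161.84 per troy ounce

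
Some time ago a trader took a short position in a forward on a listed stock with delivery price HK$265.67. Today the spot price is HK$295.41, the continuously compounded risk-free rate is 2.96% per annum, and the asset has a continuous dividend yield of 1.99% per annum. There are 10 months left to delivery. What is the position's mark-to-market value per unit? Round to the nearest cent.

-HK$31.35

Current fair forward for the remaining 10 months: F = S·e^((r − q)·T), (r − q) = 0.0296 − 0.0199 = 0.0097
F = 295.41 · e^(0.0097 × 10/12) = 295.41 × 1.008116 = 297.8075
Value of long forward = (F − K)·e^(−rT) = (297.8075 − 265.67) · e^(−0.0296·10/12)
= 32.1375 × 0.975635 = 31.35
Short position value = −(long value) = -HK$31.35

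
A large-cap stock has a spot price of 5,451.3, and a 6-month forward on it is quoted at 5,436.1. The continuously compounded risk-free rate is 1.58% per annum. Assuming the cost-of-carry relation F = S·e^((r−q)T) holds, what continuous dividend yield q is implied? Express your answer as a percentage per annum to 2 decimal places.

From F = S·e^((r−q)T): (r − q) = ln(F/S)/T
ln(5436.1/5451.3) = ln(0.997212) = -0.002792
(r − q) = -0.002792 / (6/12) = -0.005584
q = r − ln(F/S)/T = 0.0158 + 0.005584 = 0.021384
q = 2.14%

2.14%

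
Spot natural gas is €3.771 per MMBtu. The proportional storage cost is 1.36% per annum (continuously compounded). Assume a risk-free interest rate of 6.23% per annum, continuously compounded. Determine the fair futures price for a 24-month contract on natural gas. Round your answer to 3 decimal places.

€4.389 per MMBtu

Net carry = r + u − y = 0.0623 + 0.0136 − 0.0000 = 0.0759
F = S·e^((r+u−y)T) = 3.771 · e^(0.0759 × 24/12) = 3.771 · e^0.151800
= 3.771 × 1.163927 = €4.389 per MMBtu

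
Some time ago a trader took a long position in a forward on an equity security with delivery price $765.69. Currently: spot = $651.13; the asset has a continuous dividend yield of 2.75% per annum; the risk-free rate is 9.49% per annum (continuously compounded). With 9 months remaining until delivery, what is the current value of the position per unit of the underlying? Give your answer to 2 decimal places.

-$75.25

Current fair forward for the remaining 9 months: F = S·e^((r − q)·T), (r − q) = 0.0949 − 0.0275 = 0.0674
F = 651.13 · e^(0.0674 × 9/12) = 651.13 × 1.051849 = 684.8904
Value of long forward = (F − K)·e^(−rT) = (684.8904 − 765.69) · e^(−0.0949·9/12)
= -80.7996 × 0.931299 = -75.25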